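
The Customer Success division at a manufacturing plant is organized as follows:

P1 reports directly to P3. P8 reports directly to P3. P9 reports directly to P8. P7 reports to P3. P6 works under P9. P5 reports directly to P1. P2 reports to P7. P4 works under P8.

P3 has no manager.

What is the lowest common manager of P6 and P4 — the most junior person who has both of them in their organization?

P8

P6's chain of managers is P9, P8, P3. P4's chain of managers is P8, P3. The first manager that appears in both chains is P8.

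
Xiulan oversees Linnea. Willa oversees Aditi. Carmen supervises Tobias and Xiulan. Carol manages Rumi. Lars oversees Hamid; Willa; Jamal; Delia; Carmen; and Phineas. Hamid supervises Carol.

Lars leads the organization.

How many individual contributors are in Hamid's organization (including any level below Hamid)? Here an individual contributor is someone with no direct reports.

1

The only person in Hamid's organization with no one reporting to them is Rumi. That is 1.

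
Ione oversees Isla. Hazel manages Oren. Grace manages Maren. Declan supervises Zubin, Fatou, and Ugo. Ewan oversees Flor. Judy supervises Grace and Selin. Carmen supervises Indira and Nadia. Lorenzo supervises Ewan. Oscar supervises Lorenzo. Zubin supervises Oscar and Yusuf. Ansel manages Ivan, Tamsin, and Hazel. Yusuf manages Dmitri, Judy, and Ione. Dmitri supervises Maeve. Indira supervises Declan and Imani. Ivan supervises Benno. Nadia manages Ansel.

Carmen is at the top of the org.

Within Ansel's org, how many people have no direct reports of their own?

3

The people in Ansel's organization with no one reporting to them are Tamsin, Benno, Oren. That is 3.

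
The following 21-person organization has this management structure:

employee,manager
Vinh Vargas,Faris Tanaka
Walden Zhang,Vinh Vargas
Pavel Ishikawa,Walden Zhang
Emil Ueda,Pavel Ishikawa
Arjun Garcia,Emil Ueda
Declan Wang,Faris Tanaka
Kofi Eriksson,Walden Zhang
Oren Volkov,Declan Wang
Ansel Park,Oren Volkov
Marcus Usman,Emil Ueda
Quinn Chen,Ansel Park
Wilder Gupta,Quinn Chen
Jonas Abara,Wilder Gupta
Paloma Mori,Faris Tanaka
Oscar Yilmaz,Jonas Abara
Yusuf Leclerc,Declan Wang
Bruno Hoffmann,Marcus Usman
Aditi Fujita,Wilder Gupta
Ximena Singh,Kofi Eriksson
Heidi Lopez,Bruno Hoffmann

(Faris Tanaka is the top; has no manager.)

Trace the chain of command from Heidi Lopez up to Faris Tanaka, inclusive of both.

Heidi Lopez -> Bruno Hoffmann -> Marcus Usman -> Emil Ueda -> Pavel Ishikawa -> Walden Zhang -> Vinh Vargas -> Faris Tanaka

Heidi Lopez reports to Bruno Hoffmann. Bruno Hoffmann reports to Marcus Usman. Marcus Usman reports to Emil Ueda. Emil Ueda reports to Pavel Ishikawa. Pavel Ishikawa reports to Walden Zhang. Walden Zhang reports to Vinh Vargas. Vinh Vargas reports to Faris Tanaka. Faris Tanaka is at the top.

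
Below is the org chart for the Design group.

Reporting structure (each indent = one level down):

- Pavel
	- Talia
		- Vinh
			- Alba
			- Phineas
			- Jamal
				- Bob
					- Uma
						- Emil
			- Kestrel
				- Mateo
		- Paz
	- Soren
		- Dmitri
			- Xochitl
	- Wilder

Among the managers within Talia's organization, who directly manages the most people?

Vinh

Direct-report counts within Talia's organization: Talia has 2; Vinh has 4; Kestrel has 1; Jamal has 1; Bob has 1; Uma has 1. The largest is 4, held by Vinh.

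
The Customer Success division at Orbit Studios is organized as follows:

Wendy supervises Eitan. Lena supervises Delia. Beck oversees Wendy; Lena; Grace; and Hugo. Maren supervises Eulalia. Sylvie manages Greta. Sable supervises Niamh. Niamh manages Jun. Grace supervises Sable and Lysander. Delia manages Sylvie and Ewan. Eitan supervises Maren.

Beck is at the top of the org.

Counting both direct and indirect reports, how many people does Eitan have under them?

Eitan directly manages Maren. Under Maren: Eulalia (1). That's 2 in total.

2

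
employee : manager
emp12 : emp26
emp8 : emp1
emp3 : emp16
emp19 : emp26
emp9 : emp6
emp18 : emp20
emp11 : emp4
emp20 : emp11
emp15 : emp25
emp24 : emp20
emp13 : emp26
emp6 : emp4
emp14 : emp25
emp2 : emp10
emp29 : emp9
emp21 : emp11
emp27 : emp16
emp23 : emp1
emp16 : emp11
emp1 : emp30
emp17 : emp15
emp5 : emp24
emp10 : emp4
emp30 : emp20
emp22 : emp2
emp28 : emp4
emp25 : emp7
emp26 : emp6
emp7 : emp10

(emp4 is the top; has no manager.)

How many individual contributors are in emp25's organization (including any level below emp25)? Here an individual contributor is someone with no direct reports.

2

The people in emp25's organization with no one reporting to them are emp14, emp17. That is 2.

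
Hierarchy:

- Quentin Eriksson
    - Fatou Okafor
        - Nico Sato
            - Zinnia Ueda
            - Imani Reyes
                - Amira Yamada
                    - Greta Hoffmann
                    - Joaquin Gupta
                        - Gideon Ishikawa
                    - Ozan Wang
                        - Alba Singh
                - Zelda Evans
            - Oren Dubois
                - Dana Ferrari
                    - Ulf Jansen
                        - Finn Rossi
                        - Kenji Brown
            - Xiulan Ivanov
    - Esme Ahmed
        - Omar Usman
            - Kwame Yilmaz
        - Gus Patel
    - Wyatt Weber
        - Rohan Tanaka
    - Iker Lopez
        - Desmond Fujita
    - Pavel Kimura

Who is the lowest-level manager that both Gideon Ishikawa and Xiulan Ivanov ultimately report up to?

Gideon Ishikawa's chain of managers is Joaquin Gupta, Amira Yamada, Imani Reyes, Nico Sato, Fatou Okafor, Quentin Eriksson. Xiulan Ivanov's chain of managers is Nico Sato, Fatou Okafor, Quentin Eriksson. The first manager that appears in both chains is Nico Sato.

Nico Sato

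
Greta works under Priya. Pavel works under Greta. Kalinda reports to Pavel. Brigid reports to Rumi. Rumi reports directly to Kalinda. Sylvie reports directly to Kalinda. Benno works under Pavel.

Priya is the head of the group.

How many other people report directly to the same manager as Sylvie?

1

Sylvie reports to Kalinda. Kalinda's other direct reports are Rumi — 1 peer.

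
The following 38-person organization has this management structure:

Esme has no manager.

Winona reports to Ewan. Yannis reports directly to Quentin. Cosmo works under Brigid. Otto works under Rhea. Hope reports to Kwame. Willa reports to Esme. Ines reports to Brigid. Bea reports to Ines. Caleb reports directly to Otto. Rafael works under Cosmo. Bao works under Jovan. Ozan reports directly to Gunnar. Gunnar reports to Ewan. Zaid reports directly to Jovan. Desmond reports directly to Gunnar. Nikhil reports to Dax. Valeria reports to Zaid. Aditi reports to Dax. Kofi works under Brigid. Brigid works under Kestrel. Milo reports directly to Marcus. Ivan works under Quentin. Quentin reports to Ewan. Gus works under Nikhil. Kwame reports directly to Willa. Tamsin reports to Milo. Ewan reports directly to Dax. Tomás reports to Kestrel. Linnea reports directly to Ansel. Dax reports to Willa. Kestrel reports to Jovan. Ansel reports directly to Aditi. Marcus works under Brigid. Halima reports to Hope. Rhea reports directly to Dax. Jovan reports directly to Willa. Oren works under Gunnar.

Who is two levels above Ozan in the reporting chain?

Ozan reports to Gunnar, and Gunnar reports to Ewan. So Ozan's skip-level manager is Ewan.

Ewan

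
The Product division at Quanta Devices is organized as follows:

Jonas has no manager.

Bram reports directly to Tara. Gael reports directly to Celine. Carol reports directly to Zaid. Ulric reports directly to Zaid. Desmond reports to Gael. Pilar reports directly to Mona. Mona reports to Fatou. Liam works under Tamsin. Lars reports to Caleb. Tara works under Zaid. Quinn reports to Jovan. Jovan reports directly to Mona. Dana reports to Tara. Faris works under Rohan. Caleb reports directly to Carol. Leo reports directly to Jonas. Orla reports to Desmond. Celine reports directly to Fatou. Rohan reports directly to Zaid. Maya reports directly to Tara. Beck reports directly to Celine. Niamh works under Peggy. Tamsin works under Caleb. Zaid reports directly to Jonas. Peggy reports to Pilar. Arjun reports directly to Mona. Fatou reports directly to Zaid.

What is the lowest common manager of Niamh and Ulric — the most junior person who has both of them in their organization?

Zaid

Niamh's chain of managers is Peggy, Pilar, Mona, Fatou, Zaid, Jonas. Ulric's chain of managers is Zaid, Jonas. The first manager that appears in both chains is Zaid.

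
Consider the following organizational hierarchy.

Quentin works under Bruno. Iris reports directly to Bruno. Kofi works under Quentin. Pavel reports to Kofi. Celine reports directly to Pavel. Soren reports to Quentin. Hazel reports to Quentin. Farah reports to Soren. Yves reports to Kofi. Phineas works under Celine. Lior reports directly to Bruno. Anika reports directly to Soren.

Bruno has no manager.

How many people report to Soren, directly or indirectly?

Soren directly manages Farah, Anika. Farah has no reports. Anika has no reports. So Soren's organization is 2 direct reports plus everyone under them: 1 + 1 = 2.

2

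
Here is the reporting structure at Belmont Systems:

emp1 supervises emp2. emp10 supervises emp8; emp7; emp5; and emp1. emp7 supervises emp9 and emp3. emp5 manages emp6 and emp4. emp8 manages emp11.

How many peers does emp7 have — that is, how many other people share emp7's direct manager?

emp7 reports to emp10. emp10's other direct reports are emp8, emp5, emp1 — 3 peers.

3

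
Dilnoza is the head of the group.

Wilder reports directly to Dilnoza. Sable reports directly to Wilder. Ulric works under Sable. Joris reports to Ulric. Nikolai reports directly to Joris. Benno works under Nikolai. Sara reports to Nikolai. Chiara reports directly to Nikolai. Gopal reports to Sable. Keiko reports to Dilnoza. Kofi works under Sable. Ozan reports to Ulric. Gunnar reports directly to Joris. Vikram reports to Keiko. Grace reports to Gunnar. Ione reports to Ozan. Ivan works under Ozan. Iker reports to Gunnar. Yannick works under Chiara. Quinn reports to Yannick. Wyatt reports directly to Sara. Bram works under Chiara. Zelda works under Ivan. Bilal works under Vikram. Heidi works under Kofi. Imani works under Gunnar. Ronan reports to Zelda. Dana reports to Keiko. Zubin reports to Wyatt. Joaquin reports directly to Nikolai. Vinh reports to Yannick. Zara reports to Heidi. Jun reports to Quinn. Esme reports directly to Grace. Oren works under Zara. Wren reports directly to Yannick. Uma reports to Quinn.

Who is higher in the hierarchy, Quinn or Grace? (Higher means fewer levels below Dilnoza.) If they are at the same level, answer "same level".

Quinn is 8 levels below Dilnoza; Grace is 6. Grace is higher.

Grace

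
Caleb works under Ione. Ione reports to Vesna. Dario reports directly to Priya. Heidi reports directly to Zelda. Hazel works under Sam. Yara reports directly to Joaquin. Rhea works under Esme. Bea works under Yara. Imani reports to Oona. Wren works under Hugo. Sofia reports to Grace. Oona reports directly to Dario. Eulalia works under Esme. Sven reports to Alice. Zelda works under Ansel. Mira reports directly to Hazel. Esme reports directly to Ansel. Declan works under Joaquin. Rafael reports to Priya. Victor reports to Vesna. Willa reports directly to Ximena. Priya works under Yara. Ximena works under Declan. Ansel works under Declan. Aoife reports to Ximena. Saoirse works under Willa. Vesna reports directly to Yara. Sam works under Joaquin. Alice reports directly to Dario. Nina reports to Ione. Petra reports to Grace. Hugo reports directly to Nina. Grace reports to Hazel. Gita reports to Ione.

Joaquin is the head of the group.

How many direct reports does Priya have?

2

Priya directly manages Dario, Rafael. That is 2 direct reports.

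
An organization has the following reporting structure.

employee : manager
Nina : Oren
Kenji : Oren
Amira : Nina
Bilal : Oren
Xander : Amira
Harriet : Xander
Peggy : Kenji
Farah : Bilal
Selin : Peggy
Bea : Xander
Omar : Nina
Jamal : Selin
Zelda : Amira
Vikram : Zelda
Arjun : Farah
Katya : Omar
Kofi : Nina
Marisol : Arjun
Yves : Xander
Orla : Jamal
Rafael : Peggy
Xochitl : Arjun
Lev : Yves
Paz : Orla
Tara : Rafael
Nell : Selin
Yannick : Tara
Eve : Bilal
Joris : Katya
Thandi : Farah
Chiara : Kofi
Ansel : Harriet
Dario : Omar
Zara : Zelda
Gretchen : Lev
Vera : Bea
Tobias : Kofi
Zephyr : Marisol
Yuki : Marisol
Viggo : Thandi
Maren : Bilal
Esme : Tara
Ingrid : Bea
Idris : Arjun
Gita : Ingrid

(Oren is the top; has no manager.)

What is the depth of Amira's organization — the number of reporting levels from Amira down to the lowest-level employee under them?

4

The longest chain under Amira runs Amira → Xander → Yves → Lev → Gretchen, which is 4 levels below Amira.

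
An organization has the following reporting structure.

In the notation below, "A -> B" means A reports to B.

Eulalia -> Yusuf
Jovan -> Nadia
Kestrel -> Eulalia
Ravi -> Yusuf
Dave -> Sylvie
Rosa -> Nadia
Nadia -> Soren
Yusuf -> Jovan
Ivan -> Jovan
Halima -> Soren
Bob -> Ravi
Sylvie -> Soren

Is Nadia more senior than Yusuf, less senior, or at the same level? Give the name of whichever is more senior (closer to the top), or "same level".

Nadia is 1 level below Soren; Yusuf is 3. Nadia is higher.

Nadia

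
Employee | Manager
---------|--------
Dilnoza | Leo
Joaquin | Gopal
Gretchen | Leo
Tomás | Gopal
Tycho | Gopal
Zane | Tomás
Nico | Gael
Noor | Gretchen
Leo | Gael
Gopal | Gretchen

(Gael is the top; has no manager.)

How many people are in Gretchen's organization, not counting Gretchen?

6

Gretchen directly manages Gopal, Noor. Under Gopal: Tycho, Tomás, Zane, Joaquin (4). Noor has no reports. So Gretchen's organization is 2 direct reports plus everyone under them: 5 + 1 = 6.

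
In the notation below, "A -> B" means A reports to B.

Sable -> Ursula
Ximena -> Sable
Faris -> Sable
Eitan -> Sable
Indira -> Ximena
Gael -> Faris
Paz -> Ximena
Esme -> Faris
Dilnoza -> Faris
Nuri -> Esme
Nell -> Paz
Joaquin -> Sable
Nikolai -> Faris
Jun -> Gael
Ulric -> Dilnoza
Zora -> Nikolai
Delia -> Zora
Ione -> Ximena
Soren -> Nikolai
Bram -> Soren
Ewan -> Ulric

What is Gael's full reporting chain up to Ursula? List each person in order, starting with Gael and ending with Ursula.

Gael reports to Faris. Faris reports to Sable. Sable reports to Ursula. Ursula is at the top.

Gael -> Faris -> Sable -> Ursula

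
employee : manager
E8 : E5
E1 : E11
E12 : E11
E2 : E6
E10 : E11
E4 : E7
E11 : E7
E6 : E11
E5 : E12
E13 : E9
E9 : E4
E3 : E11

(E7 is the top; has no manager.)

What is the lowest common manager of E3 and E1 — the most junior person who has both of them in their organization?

E11

E3's chain of managers is E11, E7. E1's chain of managers is E11, E7. The first manager that appears in both chains is E11.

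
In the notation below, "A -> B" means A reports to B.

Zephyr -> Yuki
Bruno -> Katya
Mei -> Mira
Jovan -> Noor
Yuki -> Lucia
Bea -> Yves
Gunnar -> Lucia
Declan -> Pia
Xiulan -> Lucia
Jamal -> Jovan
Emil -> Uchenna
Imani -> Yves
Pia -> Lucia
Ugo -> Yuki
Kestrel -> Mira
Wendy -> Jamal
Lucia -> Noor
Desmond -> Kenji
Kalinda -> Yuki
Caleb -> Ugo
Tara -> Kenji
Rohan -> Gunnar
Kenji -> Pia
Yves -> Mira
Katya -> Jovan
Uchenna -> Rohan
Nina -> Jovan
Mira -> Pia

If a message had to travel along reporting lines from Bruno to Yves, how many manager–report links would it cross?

7

Bruno is 3 levels below Noor, and Yves is 4 levels below Noor (their lowest common manager). The shortest path runs up from Bruno to Noor and back down to Yves: 3 + 4 = 7 links.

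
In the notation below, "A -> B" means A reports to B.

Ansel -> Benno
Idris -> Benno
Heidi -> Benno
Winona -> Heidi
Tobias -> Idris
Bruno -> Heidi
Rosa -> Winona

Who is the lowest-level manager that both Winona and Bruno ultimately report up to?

Winona's chain of managers is Heidi, Benno. Bruno's chain of managers is Heidi, Benno. The first manager that appears in both chains is Heidi.

Heidi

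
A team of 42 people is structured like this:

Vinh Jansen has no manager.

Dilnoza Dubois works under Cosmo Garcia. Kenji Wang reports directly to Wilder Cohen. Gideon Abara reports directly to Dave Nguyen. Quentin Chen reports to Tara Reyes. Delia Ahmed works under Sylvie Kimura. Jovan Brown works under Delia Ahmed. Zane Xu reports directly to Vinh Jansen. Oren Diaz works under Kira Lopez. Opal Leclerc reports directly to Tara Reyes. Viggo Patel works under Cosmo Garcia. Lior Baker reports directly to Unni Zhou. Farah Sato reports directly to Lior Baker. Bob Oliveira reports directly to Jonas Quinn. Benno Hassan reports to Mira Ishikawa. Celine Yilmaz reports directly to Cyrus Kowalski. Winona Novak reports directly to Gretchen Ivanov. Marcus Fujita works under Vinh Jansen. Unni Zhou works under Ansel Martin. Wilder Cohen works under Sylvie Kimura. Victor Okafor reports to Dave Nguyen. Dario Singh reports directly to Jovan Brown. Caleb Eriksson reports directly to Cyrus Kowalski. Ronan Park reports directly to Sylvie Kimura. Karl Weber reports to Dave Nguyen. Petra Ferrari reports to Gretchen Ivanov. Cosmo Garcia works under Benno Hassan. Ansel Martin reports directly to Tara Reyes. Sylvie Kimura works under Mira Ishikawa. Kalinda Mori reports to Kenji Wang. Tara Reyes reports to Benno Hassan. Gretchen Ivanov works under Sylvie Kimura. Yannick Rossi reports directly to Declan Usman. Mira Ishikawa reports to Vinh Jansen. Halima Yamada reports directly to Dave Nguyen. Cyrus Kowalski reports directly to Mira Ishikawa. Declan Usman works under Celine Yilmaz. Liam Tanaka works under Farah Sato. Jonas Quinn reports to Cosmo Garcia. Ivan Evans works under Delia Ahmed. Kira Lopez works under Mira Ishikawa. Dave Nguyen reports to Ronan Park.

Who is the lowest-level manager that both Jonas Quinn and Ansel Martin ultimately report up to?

Jonas Quinn's chain of managers is Cosmo Garcia, Benno Hassan, Mira Ishikawa, Vinh Jansen. Ansel Martin's chain of managers is Tara Reyes, Benno Hassan, Mira Ishikawa, Vinh Jansen. The first manager that appears in both chains is Benno Hassan.

Benno Hassan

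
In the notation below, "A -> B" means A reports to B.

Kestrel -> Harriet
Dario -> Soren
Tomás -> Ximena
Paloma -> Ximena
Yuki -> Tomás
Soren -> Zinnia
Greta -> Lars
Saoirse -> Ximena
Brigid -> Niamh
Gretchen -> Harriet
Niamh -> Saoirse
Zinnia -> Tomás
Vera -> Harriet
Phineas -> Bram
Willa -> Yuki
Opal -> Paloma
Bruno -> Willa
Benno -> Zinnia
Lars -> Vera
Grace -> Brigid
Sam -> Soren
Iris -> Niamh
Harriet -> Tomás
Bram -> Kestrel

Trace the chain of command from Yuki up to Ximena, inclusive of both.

Yuki reports to Tomás. Tomás reports to Ximena. Ximena is at the top.

Yuki -> Tomás -> Ximena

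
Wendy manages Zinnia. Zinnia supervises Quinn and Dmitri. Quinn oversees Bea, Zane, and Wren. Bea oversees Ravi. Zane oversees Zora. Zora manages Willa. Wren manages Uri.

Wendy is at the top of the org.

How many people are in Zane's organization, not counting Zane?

Zane directly manages Zora. Under Zora: Willa (1). That's 2 in total.

2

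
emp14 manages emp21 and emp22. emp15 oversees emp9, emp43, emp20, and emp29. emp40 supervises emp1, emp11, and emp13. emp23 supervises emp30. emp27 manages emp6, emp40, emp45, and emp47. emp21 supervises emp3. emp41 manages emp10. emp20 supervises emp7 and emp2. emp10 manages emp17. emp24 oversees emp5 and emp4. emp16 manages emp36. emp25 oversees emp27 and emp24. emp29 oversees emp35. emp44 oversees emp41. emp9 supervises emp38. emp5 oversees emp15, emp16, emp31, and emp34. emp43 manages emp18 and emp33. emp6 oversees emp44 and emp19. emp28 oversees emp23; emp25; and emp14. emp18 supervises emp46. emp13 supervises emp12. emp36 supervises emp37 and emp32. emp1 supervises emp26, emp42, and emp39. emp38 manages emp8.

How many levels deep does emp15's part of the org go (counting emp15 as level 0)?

3

The longest chain under emp15 runs emp15 → emp43 → emp18 → emp46, which is 3 levels below emp15.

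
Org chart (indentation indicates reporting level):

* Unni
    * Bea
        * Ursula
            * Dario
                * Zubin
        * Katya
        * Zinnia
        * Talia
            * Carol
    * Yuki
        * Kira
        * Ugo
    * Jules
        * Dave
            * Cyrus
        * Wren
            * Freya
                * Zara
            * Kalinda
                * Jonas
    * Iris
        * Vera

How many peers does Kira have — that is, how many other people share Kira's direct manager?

1

Kira reports to Yuki. Yuki's other direct reports are Ugo — 1 peer.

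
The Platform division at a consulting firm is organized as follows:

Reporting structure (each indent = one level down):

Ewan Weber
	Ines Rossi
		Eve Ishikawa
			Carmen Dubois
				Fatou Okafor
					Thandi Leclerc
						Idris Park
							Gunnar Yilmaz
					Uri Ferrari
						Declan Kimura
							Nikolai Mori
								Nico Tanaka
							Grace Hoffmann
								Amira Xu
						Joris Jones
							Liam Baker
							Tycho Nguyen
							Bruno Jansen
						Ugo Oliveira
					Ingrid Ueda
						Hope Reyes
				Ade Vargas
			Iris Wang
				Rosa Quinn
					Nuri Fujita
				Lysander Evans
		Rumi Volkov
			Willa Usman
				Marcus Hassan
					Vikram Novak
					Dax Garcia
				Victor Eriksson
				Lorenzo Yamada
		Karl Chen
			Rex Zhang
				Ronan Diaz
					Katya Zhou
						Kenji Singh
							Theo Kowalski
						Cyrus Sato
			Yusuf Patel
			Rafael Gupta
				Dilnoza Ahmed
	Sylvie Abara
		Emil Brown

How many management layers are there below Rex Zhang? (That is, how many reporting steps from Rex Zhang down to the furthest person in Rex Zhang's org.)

The longest chain under Rex Zhang runs Rex Zhang → Ronan Diaz → Katya Zhou → Kenji Singh → Theo Kowalski, which is 4 levels below Rex Zhang.

4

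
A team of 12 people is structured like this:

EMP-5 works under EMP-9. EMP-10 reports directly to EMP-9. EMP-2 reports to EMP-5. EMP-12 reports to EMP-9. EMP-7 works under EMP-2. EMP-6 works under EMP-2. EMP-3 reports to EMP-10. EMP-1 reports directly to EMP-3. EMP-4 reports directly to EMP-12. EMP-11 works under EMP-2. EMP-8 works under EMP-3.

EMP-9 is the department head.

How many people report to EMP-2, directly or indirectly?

EMP-2 directly manages EMP-7, EMP-6, EMP-11. EMP-7 has no reports. EMP-6 has no reports. EMP-11 has no reports. So EMP-2's organization is 3 direct reports plus everyone under them: 1 + 1 + 1 = 3.

3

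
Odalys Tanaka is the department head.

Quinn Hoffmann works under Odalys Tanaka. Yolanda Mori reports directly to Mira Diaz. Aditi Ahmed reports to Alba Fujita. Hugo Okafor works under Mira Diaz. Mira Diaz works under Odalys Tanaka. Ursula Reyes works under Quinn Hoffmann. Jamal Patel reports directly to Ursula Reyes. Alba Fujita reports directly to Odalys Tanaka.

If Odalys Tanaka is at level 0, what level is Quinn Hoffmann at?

1

Chain from Quinn Hoffmann up to Odalys Tanaka: Quinn Hoffmann → Odalys Tanaka. That is 1 step up, so Quinn Hoffmann is 1 level below Odalys Tanaka.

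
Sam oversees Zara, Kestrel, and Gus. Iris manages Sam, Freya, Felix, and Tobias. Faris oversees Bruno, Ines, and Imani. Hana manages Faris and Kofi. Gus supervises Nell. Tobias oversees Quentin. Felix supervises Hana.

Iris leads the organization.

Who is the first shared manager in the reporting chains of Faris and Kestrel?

Faris's chain of managers is Hana, Felix, Iris. Kestrel's chain of managers is Sam, Iris. The first manager that appears in both chains is Iris.

Iris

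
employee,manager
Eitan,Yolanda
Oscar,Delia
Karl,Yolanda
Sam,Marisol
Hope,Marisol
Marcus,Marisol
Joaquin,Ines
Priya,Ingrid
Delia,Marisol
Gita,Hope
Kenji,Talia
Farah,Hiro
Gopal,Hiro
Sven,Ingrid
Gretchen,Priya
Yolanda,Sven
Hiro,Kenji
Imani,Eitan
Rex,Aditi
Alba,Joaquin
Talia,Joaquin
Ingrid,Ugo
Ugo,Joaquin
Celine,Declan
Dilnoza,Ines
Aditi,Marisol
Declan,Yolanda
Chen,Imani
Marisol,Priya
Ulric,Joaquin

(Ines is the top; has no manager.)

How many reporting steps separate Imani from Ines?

Chain from Imani up to Ines: Imani → Eitan → Yolanda → Sven → Ingrid → Ugo → Joaquin → Ines. That is 7 steps up, so Imani is 7 levels below Ines.

7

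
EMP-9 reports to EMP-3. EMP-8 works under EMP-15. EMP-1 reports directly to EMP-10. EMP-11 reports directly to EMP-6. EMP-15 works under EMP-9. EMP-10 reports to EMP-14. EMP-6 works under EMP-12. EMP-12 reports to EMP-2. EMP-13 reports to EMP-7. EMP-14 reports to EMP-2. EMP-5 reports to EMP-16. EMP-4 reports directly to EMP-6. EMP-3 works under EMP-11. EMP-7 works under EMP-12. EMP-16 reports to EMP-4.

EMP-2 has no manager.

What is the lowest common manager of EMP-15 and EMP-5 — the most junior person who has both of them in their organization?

EMP-15's chain of managers is EMP-9, EMP-3, EMP-11, EMP-6, EMP-12, EMP-2. EMP-5's chain of managers is EMP-16, EMP-4, EMP-6, EMP-12, EMP-2. The first manager that appears in both chains is EMP-6.

EMP-6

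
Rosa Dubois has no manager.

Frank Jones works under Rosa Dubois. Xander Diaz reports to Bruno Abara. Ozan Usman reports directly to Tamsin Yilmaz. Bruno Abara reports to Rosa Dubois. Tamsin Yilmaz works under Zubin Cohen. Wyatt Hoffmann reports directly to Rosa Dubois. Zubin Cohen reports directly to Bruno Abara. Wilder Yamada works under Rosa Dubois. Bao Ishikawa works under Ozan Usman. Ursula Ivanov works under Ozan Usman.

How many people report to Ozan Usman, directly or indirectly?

2

Ozan Usman directly manages Bao Ishikawa, Ursula Ivanov. Bao Ishikawa has no reports. Ursula Ivanov has no reports. So Ozan Usman's organization is 2 direct reports plus everyone under them: 1 + 1 = 2.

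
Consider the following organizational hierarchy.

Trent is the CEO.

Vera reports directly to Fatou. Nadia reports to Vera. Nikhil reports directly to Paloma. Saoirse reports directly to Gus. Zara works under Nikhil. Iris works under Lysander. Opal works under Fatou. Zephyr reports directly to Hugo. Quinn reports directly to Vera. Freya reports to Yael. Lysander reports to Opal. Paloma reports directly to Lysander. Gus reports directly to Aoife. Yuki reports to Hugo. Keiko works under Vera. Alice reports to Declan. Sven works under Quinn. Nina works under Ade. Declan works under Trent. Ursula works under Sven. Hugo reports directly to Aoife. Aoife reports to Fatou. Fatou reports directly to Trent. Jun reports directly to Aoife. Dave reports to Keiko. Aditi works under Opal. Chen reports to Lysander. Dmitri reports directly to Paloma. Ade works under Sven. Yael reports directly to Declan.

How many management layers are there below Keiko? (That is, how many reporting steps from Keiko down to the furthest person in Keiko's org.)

The longest chain under Keiko runs Keiko → Dave, which is 1 level below Keiko.

1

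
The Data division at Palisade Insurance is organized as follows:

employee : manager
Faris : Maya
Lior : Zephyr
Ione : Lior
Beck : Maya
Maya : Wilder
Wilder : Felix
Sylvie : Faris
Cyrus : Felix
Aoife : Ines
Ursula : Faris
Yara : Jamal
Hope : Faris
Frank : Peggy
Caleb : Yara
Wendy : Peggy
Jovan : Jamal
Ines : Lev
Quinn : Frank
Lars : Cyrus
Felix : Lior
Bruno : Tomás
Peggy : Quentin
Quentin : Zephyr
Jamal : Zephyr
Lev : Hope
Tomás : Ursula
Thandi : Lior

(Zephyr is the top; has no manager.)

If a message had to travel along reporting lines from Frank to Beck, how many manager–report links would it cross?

Frank is 3 levels below Zephyr, and Beck is 5 levels below Zephyr (their lowest common manager). The shortest path runs up from Frank to Zephyr and back down to Beck: 3 + 5 = 8 links.

8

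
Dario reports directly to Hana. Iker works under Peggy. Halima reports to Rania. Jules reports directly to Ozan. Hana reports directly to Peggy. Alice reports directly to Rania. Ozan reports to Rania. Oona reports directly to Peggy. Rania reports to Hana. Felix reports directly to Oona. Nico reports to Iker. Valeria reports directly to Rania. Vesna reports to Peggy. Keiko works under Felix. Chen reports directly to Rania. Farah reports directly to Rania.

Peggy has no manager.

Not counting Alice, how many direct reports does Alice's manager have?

Alice reports to Rania. Rania's other direct reports are Chen, Valeria, Ozan, Halima, Farah — 5 peers.

5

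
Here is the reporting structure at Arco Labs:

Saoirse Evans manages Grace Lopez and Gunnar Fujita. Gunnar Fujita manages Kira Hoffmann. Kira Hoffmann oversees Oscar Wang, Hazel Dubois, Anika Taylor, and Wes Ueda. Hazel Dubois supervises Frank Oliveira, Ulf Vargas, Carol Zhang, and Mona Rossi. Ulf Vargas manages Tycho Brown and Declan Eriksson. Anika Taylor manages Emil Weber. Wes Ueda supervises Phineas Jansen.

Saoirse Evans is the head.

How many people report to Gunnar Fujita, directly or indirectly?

Gunnar Fujita directly manages Kira Hoffmann. Under Kira Hoffmann: Oscar Wang, Wes Ueda, Phineas Jansen, Anika Taylor, Emil Weber, Hazel Dubois, Mona Rossi, Carol Zhang, Ulf Vargas, Tycho Brown, Declan Eriksson, Frank Oliveira (12). That's 13 in total.

13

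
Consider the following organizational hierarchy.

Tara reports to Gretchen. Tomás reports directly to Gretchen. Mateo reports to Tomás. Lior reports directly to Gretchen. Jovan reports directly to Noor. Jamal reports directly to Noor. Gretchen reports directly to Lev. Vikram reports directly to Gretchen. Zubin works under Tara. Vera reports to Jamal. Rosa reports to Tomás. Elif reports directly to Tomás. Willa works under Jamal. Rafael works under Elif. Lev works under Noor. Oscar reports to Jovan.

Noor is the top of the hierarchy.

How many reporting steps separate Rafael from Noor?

Chain from Rafael up to Noor: Rafael → Elif → Tomás → Gretchen → Lev → Noor. That is 5 steps up, so Rafael is 5 levels below Noor.

5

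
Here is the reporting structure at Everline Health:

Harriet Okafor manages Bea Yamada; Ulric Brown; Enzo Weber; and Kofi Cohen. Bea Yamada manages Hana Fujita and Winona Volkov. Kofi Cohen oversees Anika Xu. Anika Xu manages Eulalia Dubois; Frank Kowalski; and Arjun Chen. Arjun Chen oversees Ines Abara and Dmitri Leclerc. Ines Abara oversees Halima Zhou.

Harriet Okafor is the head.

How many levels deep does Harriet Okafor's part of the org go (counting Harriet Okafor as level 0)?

The longest chain under Harriet Okafor runs Harriet Okafor → Kofi Cohen → Anika Xu → Arjun Chen → Ines Abara → Halima Zhou, which is 5 levels below Harriet Okafor.

5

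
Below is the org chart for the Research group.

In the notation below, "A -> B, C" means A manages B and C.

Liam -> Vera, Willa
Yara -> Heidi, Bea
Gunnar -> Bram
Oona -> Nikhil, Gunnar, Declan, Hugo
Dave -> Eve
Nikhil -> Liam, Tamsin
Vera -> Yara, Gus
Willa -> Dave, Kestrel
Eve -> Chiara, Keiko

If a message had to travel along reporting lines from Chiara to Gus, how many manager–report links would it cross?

Chiara is 4 levels below Liam, and Gus is 2 levels below Liam (their lowest common manager). The shortest path runs up from Chiara to Liam and back down to Gus: 4 + 2 = 6 links.

6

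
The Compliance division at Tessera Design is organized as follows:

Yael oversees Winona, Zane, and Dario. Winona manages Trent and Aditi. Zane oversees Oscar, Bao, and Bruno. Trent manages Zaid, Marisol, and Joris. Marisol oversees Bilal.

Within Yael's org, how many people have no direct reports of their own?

8

The people in Yael's organization with no one reporting to them are Dario, Bruno, Oscar, Bao, Aditi, Joris, Zaid, Bilal. That is 8.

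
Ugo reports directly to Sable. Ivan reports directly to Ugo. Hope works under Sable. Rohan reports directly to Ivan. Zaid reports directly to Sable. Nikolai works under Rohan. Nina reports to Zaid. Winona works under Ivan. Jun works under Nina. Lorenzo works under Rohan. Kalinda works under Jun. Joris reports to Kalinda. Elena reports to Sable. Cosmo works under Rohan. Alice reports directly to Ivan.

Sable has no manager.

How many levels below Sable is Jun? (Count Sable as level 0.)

Chain from Jun up to Sable: Jun → Nina → Zaid → Sable. That is 3 steps up, so Jun is 3 levels below Sable.

3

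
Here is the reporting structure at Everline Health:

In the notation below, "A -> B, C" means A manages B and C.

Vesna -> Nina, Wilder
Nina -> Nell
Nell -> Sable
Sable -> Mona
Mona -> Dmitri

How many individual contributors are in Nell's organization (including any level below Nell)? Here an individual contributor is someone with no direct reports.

The only person in Nell's organization with no one reporting to them is Dmitri. That is 1.

1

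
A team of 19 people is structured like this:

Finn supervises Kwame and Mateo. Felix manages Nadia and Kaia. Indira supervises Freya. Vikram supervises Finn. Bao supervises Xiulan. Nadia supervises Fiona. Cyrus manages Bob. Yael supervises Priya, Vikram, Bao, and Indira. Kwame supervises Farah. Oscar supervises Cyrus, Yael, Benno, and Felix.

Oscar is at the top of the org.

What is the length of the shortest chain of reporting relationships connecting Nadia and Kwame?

6

Nadia is 2 levels below Oscar, and Kwame is 4 levels below Oscar (their lowest common manager). The shortest path runs up from Nadia to Oscar and back down to Kwame: 2 + 4 = 6 links.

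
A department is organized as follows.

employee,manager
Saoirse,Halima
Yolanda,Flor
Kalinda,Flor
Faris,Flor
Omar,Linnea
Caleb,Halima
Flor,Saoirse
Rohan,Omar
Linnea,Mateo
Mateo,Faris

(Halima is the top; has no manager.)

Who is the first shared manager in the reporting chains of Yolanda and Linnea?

Yolanda's chain of managers is Flor, Saoirse, Halima. Linnea's chain of managers is Mateo, Faris, Flor, Saoirse, Halima. The first manager that appears in both chains is Flor.

Flor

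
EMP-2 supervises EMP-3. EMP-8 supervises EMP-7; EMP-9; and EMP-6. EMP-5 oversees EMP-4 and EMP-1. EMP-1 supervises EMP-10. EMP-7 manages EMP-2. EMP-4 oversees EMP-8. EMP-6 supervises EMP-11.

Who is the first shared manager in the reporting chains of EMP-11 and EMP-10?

EMP-11's chain of managers is EMP-6, EMP-8, EMP-4, EMP-5. EMP-10's chain of managers is EMP-1, EMP-5. The first manager that appears in both chains is EMP-5.

EMP-5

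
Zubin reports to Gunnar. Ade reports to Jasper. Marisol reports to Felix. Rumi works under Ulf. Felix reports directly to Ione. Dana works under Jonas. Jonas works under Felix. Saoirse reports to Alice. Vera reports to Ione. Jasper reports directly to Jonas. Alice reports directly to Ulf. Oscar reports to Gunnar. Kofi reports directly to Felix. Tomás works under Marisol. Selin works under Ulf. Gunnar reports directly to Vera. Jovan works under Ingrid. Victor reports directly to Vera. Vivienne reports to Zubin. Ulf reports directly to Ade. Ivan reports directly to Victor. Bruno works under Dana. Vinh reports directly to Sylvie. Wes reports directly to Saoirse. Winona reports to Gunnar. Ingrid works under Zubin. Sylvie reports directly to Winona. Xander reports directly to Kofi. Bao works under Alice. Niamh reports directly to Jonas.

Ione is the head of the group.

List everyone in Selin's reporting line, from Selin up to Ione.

Selin reports to Ulf. Ulf reports to Ade. Ade reports to Jasper. Jasper reports to Jonas. Jonas reports to Felix. Felix reports to Ione. Ione is at the top.

Selin -> Ulf -> Ade -> Jasper -> Jonas -> Felix -> Ione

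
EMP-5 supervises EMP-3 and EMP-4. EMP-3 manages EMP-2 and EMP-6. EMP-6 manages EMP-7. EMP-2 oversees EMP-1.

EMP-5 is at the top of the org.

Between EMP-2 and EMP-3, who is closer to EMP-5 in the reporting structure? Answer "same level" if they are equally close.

EMP-2 is 2 levels below EMP-5; EMP-3 is 1. EMP-3 is higher.

EMP-3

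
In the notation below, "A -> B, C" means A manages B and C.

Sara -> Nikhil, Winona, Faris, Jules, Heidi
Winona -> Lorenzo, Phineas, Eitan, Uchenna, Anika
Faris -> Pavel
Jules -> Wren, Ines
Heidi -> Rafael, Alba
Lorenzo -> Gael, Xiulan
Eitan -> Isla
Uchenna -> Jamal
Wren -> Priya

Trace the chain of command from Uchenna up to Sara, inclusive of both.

Uchenna -> Winona -> Sara

Uchenna reports to Winona. Winona reports to Sara. Sara is at the top.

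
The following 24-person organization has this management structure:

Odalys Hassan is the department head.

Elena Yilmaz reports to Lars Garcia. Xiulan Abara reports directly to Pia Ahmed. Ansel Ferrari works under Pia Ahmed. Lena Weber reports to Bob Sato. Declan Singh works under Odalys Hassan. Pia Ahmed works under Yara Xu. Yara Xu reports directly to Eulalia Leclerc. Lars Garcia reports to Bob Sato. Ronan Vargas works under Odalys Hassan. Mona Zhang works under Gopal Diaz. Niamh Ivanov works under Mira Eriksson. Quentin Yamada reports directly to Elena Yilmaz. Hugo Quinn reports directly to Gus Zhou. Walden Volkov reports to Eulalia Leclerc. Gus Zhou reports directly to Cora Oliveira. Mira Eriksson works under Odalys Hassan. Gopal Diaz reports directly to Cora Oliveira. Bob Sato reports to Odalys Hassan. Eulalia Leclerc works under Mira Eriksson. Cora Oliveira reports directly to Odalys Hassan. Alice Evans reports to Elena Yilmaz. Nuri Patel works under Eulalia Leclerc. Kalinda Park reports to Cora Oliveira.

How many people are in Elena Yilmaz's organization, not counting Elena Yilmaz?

Elena Yilmaz directly manages Quentin Yamada, Alice Evans. Quentin Yamada has no reports. Alice Evans has no reports. So Elena Yilmaz's organization is 2 direct reports plus everyone under them: 1 + 1 = 2.

2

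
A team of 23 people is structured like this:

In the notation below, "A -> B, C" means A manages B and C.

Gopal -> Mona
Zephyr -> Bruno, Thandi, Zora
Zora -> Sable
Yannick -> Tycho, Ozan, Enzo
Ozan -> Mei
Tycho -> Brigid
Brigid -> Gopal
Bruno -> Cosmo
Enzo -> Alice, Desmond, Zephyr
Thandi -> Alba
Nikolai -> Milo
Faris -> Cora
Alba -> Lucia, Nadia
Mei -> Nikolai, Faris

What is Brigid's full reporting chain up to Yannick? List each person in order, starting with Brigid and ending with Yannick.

Brigid -> Tycho -> Yannick

Brigid reports to Tycho. Tycho reports to Yannick. Yannick is at the top.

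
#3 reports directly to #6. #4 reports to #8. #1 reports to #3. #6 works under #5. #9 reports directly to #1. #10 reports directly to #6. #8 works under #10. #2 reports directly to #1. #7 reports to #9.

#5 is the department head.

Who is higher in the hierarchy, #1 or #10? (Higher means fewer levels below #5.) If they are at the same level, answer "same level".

#10

#1 is 3 levels below #5; #10 is 2. #10 is higher.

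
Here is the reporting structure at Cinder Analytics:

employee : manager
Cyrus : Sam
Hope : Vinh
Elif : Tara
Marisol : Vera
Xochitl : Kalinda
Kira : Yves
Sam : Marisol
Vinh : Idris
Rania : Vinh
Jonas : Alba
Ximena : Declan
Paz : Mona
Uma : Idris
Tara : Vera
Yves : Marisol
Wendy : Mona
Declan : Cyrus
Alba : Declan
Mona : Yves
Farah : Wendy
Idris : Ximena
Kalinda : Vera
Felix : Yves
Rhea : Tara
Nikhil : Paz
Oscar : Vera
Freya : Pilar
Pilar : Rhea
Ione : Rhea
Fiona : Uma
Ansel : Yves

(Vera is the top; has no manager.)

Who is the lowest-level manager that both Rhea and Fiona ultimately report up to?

Rhea's chain of managers is Tara, Vera. Fiona's chain of managers is Uma, Idris, Ximena, Declan, Cyrus, Sam, Marisol, Vera. The first manager that appears in both chains is Vera.

Vera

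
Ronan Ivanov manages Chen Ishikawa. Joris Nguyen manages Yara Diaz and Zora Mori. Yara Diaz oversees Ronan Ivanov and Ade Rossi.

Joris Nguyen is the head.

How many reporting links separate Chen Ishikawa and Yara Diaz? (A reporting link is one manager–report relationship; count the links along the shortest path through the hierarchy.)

2

Chen Ishikawa is in Yara Diaz's organization: the chain from Chen Ishikawa up to Yara Diaz is Chen Ishikawa → Ronan Ivanov → Yara Diaz, which is 2 links.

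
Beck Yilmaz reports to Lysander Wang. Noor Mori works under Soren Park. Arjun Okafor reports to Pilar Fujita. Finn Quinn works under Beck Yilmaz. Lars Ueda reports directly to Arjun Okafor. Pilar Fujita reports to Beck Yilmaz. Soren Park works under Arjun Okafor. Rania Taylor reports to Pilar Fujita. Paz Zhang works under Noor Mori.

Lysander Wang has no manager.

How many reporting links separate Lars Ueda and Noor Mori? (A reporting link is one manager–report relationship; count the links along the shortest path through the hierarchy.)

3

Lars Ueda is 1 level below Arjun Okafor, and Noor Mori is 2 levels below Arjun Okafor (their lowest common manager). The shortest path runs up from Lars Ueda to Arjun Okafor and back down to Noor Mori: 1 + 2 = 3 links.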